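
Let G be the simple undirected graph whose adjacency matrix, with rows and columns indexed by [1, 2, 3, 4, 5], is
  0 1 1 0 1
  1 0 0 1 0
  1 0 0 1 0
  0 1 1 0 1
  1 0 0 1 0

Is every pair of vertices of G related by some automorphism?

No

Automorphisms preserve degree, but G has vertices of degree 2 and vertices of degree 3; no automorphism maps one to the other, so G is not vertex-transitive.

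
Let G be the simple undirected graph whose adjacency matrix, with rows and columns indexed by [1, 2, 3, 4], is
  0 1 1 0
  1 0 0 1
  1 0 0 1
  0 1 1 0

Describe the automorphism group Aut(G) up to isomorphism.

D_4

G is 2-regular and connected on 4 vertices, i.e. the cycle C_4. The automorphisms of the 4-cycle are exactly the symmetries of a regular 4-gon: the dihedral group D_4, |D_4| = 8.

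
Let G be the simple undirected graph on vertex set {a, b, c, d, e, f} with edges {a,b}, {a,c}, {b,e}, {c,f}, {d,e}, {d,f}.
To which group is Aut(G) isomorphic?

the dihedral group of order 12

G is 2-regular and connected on 6 vertices, i.e. the cycle C_6. C_6 has 6 rotations and 6 reflections, so Aut(C_6) ≅ D_6 of order 12.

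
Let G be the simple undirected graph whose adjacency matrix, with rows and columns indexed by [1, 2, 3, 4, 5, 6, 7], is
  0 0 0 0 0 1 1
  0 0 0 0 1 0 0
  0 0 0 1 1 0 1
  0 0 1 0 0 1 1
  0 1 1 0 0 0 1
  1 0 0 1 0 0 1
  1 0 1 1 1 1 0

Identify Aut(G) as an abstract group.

{e}

The degree sequence is [2, 1, 3, 3, 3, 3, 5]. Checking the degree-preserving permutations of the vertex set shows that none except the identity preserves every edge, so Aut(G) is trivial.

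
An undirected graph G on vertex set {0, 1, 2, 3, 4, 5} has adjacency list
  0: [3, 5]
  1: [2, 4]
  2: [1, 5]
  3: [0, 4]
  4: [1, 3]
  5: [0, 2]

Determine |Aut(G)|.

12

G is 2-regular and connected on 6 vertices, i.e. the cycle C_6. C_6 has 6 rotations and 6 reflections, so Aut(C_6) ≅ D_6 of order 12.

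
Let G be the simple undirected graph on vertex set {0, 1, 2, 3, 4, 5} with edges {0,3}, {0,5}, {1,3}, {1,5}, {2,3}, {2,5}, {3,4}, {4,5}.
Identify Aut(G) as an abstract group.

S_4 × S_2

The vertices split by degree into {3, 5} (degree 4) and {0, 1, 2, 4} (degree 2); every edge runs between the two parts, so G is the complete bipartite graph K_{2,4}. Automorphisms preserve the bipartition setwise (since the parts differ in size) and act as S_4 × S_2 within it; |Aut| = 48.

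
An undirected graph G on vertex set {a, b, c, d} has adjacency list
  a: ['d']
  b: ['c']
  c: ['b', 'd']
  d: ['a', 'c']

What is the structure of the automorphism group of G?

The degree sequence is [1, 1, 2, 2]; the two degree-1 vertices a and b are the ends of a path, so G = P_4. A path has exactly one nontrivial symmetry — reversal — giving Aut(G) of order 2.

Z_2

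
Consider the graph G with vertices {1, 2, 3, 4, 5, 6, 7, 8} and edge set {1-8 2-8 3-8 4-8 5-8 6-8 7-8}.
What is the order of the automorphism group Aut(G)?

Vertex 8 has degree 7 and every other vertex has degree 1, so G is the star K_{1,7} with centre 8. The 7 leaves are pairwise interchangeable while the centre is fixed, giving Aut(G) = S_7.

5040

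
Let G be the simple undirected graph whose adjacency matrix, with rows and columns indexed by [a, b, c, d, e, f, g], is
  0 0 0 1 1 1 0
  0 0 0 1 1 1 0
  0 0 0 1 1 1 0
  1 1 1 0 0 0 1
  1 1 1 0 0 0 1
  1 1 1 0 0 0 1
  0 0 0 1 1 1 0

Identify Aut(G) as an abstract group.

The vertices split by degree into {d, e, f} (degree 4) and {a, b, c, g} (degree 3); every edge runs between the two parts, so G is the complete bipartite graph K_{3,4}. Automorphisms preserve the bipartition setwise (since the parts differ in size) and act as S_3 × S_4 within it; |Aut| = 144.

S_3 × S_4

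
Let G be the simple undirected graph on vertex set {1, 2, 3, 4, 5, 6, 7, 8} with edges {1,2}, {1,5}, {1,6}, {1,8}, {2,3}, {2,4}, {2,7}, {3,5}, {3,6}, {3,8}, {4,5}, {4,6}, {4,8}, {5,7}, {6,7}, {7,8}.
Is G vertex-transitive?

Yes

G is 4-regular and bipartite with parts {2, 5, 6, 8} and {1, 3, 4, 7} (each part is independent and every cross-pair is an edge), so G = K_{4,4}. Each part can be permuted independently (S_4 × S_4) and the two equal-size parts can also be swapped, giving (S_4 × S_4) ⋊ Z_2 of order 2·(4!)² = 1152. This group acts transitively on the 8 vertices.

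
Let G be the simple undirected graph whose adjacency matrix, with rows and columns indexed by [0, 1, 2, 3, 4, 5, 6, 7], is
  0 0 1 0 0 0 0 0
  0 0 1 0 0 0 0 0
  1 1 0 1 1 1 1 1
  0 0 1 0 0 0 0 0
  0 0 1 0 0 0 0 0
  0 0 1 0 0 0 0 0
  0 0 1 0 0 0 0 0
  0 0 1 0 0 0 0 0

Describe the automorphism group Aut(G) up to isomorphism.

Vertex 2 has degree 7 and every other vertex has degree 1, so G is the star K_{1,7} with centre 2. Any automorphism fixes the centre and permutes the 7 leaves freely, so Aut(G) ≅ S_7 of order 7! = 5040.

S_7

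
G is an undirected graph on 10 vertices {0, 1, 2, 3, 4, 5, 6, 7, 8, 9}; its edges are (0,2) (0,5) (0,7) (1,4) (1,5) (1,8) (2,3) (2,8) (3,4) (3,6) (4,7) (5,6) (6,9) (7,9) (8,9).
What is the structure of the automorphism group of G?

G is 3-regular on 10 vertices with no triangles and no 4-cycles (girth 5): this is the Petersen graph. It is a classical fact that the Petersen graph has automorphism group S_5 (order 120), arising from its description as the Kneser graph K(5,2).

the symmetric group S_5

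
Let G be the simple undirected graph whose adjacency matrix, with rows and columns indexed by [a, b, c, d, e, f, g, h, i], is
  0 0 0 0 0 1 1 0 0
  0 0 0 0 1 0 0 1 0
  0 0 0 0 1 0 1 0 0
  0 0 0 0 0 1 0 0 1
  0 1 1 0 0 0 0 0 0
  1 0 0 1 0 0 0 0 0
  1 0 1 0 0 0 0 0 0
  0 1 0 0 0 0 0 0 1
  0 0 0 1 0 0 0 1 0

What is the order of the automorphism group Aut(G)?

Every vertex has degree 2 and the graph is connected, so G is the 9-cycle C_9. C_9 has 9 rotations and 9 reflections, so Aut(C_9) ≅ D_9 of order 18.

18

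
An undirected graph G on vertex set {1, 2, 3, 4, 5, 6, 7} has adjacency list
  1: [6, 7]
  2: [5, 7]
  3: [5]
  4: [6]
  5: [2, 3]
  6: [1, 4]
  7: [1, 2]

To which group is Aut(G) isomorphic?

the cyclic group of order 2

The degree sequence is [2, 2, 1, 1, 2, 2, 2]; the two degree-1 vertices 3 and 4 are the ends of a path, so G = P_7. A path has exactly one nontrivial symmetry — reversal — giving Aut(G) of order 2.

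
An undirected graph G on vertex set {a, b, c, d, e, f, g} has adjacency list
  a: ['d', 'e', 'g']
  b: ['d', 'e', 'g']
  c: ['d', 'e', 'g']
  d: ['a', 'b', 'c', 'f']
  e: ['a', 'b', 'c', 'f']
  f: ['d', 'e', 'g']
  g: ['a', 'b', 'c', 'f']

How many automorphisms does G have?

The vertices split by degree into {d, e, g} (degree 4) and {a, b, c, f} (degree 3); every edge runs between the two parts, so G is the complete bipartite graph K_{3,4}. Automorphisms preserve the bipartition setwise (since the parts differ in size) and act as S_3 × S_4 within it; |Aut| = 144.

144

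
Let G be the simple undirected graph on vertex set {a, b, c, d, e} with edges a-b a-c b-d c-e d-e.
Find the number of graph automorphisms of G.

10

Every vertex has degree 2 and the graph is connected, so G is the 5-cycle C_5. The automorphisms of the 5-cycle are exactly the symmetries of a regular 5-gon: the dihedral group D_5, |D_5| = 10.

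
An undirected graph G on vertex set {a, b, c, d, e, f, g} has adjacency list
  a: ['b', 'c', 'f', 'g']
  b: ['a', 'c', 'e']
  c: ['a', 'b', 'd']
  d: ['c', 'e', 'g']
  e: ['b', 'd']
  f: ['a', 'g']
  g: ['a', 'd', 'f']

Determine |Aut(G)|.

The degree sequence is [4, 3, 3, 3, 2, 2, 3]. Checking the degree-preserving permutations of the vertex set shows that none except the identity preserves every edge, so Aut(G) is trivial.

1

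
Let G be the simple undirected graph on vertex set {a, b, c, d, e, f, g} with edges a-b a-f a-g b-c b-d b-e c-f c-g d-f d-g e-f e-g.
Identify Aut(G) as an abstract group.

The vertices split by degree into {b, f, g} (degree 4) and {a, c, d, e} (degree 3); every edge runs between the two parts, so G is the complete bipartite graph K_{3,4}. Automorphisms preserve the bipartition setwise (since the parts differ in size) and act as S_4 × S_3 within it; |Aut| = 144.

S_4 × S_3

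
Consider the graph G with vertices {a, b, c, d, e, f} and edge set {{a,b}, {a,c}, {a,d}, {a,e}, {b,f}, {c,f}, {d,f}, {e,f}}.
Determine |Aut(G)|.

The vertices split by degree into {a, f} (degree 4) and {b, c, d, e} (degree 2); every edge runs between the two parts, so G is the complete bipartite graph K_{2,4}. Automorphisms preserve the bipartition setwise (since the parts differ in size) and act as S_2 × S_4 within it; |Aut| = 48.

48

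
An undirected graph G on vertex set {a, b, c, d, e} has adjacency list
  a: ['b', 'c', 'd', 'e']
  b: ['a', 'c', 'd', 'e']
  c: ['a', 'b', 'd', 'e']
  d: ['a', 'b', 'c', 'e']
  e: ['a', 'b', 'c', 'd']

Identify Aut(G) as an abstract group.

the symmetric group on 5 letters

All 5 vertices are pairwise adjacent: G = K_5. Every bijection on the vertex set is an automorphism of K_5; hence Aut(K_5) ≅ S_5, order 120.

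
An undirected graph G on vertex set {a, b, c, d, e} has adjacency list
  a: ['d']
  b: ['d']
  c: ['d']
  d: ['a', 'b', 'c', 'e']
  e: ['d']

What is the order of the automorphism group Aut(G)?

24

Vertex d has degree 4 and every other vertex has degree 1, so G is the star K_{1,4} with centre d. The 4 leaves are pairwise interchangeable while the centre is fixed, giving Aut(G) = S_4.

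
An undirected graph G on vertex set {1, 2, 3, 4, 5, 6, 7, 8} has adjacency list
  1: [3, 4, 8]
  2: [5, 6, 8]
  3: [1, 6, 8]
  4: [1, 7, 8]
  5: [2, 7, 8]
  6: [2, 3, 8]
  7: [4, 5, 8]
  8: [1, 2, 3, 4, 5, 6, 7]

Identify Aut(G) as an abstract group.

Vertex 8 is the unique vertex of degree 7; the remaining 7 vertices each have degree 3 and induce a cycle, so G is the wheel on 8 vertices with hub 8. Every automorphism fixes the hub and acts on the rim 7-cycle, so Aut(G) ≅ Aut(C_7) = D_7 of order 14.

D_7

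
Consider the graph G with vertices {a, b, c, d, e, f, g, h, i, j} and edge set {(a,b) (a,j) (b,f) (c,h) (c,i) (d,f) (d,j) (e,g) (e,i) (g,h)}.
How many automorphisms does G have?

200

G has two connected components, {a, b, d, f, j} and {c, e, g, h, i}; each is 2-regular, so G = C_5 ⊔ C_5. Aut of a disjoint union of two copies of C_5 is the wreath product D_5 ≀ Z_2, of order 2·10² = 200.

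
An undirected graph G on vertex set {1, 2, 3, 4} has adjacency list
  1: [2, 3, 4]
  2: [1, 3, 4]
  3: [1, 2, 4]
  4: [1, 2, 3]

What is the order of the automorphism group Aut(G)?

24

Every vertex has degree 3, so G is the complete graph K_4. Every bijection on the vertex set is an automorphism of K_4; hence Aut(K_4) ≅ S_4, order 24.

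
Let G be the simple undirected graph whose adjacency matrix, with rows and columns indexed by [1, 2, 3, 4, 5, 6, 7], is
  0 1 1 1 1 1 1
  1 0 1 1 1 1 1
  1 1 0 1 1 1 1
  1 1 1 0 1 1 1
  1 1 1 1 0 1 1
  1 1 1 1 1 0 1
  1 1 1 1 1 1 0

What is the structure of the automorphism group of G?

Every vertex has degree 6, so G is the complete graph K_7. Any permutation of the 7 vertices preserves K_7, so Aut(K_7) = S_7 of order 7! = 5040.

the symmetric group on 7 letters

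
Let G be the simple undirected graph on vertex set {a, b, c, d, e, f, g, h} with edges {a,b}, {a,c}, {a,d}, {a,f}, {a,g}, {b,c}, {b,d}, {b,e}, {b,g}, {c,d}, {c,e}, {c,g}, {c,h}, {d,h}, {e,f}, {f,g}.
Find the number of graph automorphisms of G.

The degree sequence is [5, 5, 6, 4, 3, 3, 4, 2]. Checking the degree-preserving permutations of the vertex set shows that none except the identity preserves every edge, so Aut(G) is trivial.

1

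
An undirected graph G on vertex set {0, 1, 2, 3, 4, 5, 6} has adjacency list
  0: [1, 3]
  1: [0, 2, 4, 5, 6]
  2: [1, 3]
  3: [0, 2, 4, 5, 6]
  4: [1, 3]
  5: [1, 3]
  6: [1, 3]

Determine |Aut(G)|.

The vertices split by degree into {1, 3} (degree 5) and {0, 2, 4, 5, 6} (degree 2); every edge runs between the two parts, so G is the complete bipartite graph K_{2,5}. Automorphisms preserve the bipartition setwise (since the parts differ in size) and act as S_2 × S_5 within it; |Aut| = 240.

240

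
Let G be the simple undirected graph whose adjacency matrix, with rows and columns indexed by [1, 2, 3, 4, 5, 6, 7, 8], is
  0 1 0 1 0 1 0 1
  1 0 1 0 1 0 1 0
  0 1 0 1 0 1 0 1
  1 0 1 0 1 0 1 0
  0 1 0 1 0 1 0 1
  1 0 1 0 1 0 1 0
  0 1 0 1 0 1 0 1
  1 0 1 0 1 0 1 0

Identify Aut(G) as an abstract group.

S_4 ≀ Z_2

G is 4-regular and bipartite with parts {2, 4, 6, 8} and {1, 3, 5, 7} (each part is independent and every cross-pair is an edge), so G = K_{4,4}. Each part can be permuted independently (S_4 × S_4) and the two equal-size parts can also be swapped, giving (S_4 × S_4) ⋊ Z_2 of order 2·(4!)² = 1152.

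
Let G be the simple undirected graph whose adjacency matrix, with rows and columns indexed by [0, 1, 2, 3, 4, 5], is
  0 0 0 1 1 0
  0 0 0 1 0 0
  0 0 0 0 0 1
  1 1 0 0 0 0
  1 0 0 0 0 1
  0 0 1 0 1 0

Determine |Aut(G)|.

The degree sequence is [2, 1, 1, 2, 2, 2]; the two degree-1 vertices 1 and 2 are the ends of a path, so G = P_6. A path has exactly one nontrivial symmetry — reversal — giving Aut(G) of order 2.

2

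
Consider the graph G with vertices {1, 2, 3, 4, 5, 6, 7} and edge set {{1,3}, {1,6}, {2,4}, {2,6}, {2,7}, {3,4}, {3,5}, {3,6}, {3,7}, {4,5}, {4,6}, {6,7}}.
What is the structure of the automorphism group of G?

{e}

Degrees alone do not determine every vertex (e.g. 1 and 5 both have degree 2), but their neighbour-degree multisets differ: N(1) has degrees [5, 5] while N(5) has degrees [4, 5]. Repeating this refinement separates all vertices, so the only automorphism is the identity.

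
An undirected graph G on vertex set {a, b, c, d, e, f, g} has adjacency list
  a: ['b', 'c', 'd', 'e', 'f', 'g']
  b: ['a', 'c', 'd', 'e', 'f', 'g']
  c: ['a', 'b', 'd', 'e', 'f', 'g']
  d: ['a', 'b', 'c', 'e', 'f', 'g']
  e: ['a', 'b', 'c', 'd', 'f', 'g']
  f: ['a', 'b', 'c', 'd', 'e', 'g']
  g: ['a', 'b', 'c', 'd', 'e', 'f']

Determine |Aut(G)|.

5040

All 7 vertices are pairwise adjacent: G = K_7. Any permutation of the 7 vertices preserves K_7, so Aut(K_7) = S_7 of order 7! = 5040.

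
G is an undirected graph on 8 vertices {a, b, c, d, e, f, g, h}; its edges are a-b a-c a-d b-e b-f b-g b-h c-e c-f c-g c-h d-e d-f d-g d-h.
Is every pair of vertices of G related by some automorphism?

No

Automorphisms preserve degree, but G has vertices of degree 3 and vertices of degree 5; no automorphism maps one to the other, so G is not vertex-transitive.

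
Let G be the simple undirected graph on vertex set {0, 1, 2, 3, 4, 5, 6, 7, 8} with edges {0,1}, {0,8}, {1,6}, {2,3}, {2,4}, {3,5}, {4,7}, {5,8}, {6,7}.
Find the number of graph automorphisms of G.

18

Every vertex has degree 2 and the graph is connected, so G is the 9-cycle C_9. C_9 has 9 rotations and 9 reflections, so Aut(C_9) ≅ D_9 of order 18.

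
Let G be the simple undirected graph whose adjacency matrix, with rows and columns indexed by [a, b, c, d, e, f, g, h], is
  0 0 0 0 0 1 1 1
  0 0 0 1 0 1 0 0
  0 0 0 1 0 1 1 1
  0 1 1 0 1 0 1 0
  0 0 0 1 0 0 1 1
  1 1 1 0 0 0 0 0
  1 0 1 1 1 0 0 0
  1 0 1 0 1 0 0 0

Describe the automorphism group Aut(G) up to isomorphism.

the trivial group

The degree sequence is [3, 2, 4, 4, 3, 3, 4, 3]. Checking the degree-preserving permutations of the vertex set shows that none except the identity preserves every edge, so Aut(G) is trivial.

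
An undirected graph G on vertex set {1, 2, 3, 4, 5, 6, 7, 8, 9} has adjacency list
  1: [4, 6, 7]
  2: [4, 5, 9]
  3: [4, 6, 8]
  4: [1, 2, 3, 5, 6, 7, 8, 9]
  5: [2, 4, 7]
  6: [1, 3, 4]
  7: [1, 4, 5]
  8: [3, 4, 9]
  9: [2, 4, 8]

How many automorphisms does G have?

16

Vertex 4 is the unique vertex of degree 8; the remaining 8 vertices each have degree 3 and induce a cycle, so G is the wheel on 9 vertices with hub 4. Every automorphism fixes the hub and acts on the rim 8-cycle, so Aut(G) ≅ Aut(C_8) = D_8 of order 16.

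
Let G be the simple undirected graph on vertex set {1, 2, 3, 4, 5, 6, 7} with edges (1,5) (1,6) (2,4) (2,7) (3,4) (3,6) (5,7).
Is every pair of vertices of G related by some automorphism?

Yes

G is 2-regular and connected on 7 vertices, i.e. the cycle C_7. The automorphisms of the 7-cycle are exactly the symmetries of a regular 7-gon: the dihedral group D_7, |D_7| = 14. This group acts transitively on the 7 vertices.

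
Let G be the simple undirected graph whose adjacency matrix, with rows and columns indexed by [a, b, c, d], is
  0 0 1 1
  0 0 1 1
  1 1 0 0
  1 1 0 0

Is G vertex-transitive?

Yes

G is 2-regular and bipartite on 2^2 = 4 vertices with girth 4; it is the hypercube graph Q_2. The symmetry group of the 2-cube is the hyperoctahedral group B_2 = Z_2 ≀ S_2, of order 2^2·2! = 8. This group acts transitively on the 4 vertices.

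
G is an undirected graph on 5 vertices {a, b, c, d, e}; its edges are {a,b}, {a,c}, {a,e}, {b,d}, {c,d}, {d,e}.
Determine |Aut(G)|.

The vertices split by degree into {a, d} (degree 3) and {b, c, e} (degree 2); every edge runs between the two parts, so G is the complete bipartite graph K_{2,3}. The parts have unequal sizes, so no automorphism swaps them; each part is permuted independently, giving S_3 × S_2 of order 3!·2! = 12.

12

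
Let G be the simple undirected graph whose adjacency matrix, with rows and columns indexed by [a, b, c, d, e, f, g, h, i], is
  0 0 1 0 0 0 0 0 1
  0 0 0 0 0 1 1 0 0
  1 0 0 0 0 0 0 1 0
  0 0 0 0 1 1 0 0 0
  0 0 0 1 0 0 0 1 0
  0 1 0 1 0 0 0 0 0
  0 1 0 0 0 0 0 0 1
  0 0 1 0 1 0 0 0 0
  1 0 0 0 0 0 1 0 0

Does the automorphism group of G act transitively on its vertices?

Every vertex has degree 2 and the graph is connected, so G is the 9-cycle C_9. The automorphisms of the 9-cycle are exactly the symmetries of a regular 9-gon: the dihedral group D_9, |D_9| = 18. This group acts transitively on the 9 vertices.

Yes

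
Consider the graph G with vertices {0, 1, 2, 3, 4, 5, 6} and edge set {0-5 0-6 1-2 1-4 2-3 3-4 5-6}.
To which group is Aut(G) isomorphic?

D_3 × D_4

G has two connected components, {1, 2, 3, 4} and {0, 5, 6}; each is 2-regular, so G = C_4 ⊔ C_3. No automorphism exchanges components of different sizes, hence Aut(G) is the direct product D_3 × D_4, order 48.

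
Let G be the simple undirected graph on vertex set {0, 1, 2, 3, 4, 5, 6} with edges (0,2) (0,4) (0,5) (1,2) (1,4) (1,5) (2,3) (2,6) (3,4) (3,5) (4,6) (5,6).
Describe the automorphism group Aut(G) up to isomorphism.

The vertices split by degree into {2, 4, 5} (degree 4) and {0, 1, 3, 6} (degree 3); every edge runs between the two parts, so G is the complete bipartite graph K_{3,4}. Automorphisms preserve the bipartition setwise (since the parts differ in size) and act as S_4 × S_3 within it; |Aut| = 144.

S_4 × S_3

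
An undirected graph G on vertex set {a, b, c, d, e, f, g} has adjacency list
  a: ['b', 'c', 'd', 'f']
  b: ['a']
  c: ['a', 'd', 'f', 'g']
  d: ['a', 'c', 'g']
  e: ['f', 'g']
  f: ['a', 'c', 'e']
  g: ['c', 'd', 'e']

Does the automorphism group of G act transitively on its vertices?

No

Vertex b is the only vertex of degree 1, so every automorphism fixes it; G is not vertex-transitive.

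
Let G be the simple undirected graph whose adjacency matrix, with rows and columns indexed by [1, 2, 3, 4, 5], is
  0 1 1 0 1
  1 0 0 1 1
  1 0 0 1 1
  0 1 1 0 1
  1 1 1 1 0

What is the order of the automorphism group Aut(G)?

8

Vertex 5 is the unique vertex of degree 4; the remaining 4 vertices each have degree 3 and induce a cycle, so G is the wheel on 5 vertices with hub 5. Every automorphism fixes the hub and acts on the rim 4-cycle, so Aut(G) ≅ Aut(C_4) = D_4 of order 8.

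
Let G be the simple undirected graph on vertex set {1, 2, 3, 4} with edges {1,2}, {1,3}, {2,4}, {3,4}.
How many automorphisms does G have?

8

G is 2-regular and bipartite on 2^2 = 4 vertices with girth 4; it is the hypercube graph Q_2. The symmetry group of the 2-cube is the hyperoctahedral group B_2 = Z_2 ≀ S_2, of order 2^2·2! = 8.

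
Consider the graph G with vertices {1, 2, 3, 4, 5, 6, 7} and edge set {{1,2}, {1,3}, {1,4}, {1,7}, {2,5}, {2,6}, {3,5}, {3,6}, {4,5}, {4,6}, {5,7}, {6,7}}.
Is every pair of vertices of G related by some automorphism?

No

Automorphisms preserve degree, but G has vertices of degree 3 and vertices of degree 4; no automorphism maps one to the other, so G is not vertex-transitive.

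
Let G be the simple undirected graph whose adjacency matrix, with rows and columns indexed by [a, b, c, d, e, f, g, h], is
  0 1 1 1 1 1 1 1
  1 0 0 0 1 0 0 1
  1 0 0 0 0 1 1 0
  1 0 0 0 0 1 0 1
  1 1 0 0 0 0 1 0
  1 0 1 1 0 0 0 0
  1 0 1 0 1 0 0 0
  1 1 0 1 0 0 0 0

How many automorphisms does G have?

Vertex a is the unique vertex of degree 7; the remaining 7 vertices each have degree 3 and induce a cycle, so G is the wheel on 8 vertices with hub a. Every automorphism fixes the hub and acts on the rim 7-cycle, so Aut(G) ≅ Aut(C_7) = D_7 of order 14.

14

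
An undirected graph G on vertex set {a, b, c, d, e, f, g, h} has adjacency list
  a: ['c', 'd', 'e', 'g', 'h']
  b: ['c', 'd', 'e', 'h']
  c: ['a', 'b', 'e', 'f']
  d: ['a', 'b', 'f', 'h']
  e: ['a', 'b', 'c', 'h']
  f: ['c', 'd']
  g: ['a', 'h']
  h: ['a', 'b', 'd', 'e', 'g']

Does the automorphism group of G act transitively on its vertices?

No

Automorphisms preserve degree, but G has vertices of degree 2 and vertices of degree 5; no automorphism maps one to the other, so G is not vertex-transitive.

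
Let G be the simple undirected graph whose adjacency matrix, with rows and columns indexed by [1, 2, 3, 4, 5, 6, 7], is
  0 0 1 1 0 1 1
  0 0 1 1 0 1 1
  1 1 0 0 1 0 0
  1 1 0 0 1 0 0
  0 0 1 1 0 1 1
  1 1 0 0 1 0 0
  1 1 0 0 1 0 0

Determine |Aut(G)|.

144

The vertices split by degree into {1, 2, 5} (degree 4) and {3, 4, 6, 7} (degree 3); every edge runs between the two parts, so G is the complete bipartite graph K_{3,4}. The parts have unequal sizes, so no automorphism swaps them; each part is permuted independently, giving S_4 × S_3 of order 4!·3! = 144.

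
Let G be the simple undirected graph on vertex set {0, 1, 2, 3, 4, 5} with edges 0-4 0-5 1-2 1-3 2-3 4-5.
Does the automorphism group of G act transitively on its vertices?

G has two connected components, {1, 2, 3} and {0, 4, 5}; each is 2-regular, so G = C_3 ⊔ C_3. With two isomorphic components, Aut(G) = Aut(C_3) ≀ S_2 = (D_3 × D_3) ⋊ Z_2: permute each cycle by D_3, then optionally swap the two cycles. Order 2·(2·3)² = 72. This group acts transitively on the 6 vertices.

Yes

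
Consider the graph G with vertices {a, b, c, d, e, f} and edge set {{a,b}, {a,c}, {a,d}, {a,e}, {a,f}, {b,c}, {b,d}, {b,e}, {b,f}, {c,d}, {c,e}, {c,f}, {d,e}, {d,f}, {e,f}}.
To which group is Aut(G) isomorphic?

the symmetric group on 6 letters

All 6 vertices are pairwise adjacent: G = K_6. Every bijection on the vertex set is an automorphism of K_6; hence Aut(K_6) ≅ S_6, order 720.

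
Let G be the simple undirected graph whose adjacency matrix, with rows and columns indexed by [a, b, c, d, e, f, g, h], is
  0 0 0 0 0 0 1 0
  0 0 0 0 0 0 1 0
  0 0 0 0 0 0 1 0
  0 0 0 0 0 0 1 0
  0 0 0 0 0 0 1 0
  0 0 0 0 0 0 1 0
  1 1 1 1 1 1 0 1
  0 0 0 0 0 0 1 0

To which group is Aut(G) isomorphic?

the symmetric group on 7 letters

Vertex g has degree 7 and every other vertex has degree 1, so G is the star K_{1,7} with centre g. The 7 leaves are pairwise interchangeable while the centre is fixed, giving Aut(G) = S_7.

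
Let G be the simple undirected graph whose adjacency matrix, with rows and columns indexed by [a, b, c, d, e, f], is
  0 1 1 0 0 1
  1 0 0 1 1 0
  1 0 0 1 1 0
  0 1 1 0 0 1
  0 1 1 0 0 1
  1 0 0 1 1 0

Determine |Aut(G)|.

G is 3-regular and bipartite with parts {b, c, f} and {a, d, e} (each part is independent and every cross-pair is an edge), so G = K_{3,3}. Aut(K_{3,3}) is the wreath product S_3 ≀ Z_2: permute within each part, then optionally swap the parts; |Aut| = 2·(3!)² = 72.

72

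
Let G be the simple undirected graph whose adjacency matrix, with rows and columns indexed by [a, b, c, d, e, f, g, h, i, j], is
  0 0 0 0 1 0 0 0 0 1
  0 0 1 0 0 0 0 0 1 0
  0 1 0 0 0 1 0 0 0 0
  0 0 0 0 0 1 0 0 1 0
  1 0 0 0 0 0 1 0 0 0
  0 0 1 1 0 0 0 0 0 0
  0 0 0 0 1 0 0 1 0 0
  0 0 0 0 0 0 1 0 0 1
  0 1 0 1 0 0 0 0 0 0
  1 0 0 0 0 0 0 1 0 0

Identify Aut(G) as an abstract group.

G has two connected components, {a, e, g, h, j} and {b, c, d, f, i}; each is 2-regular, so G = C_5 ⊔ C_5. With two isomorphic components, Aut(G) = Aut(C_5) ≀ S_2 = (D_5 × D_5) ⋊ Z_2: permute each cycle by D_5, then optionally swap the two cycles. Order 2·(2·5)² = 200.

D_5 ≀ Z_2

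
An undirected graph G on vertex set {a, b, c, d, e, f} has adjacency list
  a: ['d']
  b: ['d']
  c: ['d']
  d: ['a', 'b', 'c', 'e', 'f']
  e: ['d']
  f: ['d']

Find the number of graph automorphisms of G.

Vertex d has degree 5 and every other vertex has degree 1, so G is the star K_{1,5} with centre d. The 5 leaves are pairwise interchangeable while the centre is fixed, giving Aut(G) = S_5.

120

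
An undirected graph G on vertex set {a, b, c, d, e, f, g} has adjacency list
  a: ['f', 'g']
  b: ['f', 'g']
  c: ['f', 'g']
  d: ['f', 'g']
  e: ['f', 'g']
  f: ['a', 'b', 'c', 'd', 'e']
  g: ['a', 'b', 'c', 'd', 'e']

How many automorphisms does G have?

240

The vertices split by degree into {f, g} (degree 5) and {a, b, c, d, e} (degree 2); every edge runs between the two parts, so G is the complete bipartite graph K_{2,5}. Automorphisms preserve the bipartition setwise (since the parts differ in size) and act as S_5 × S_2 within it; |Aut| = 240.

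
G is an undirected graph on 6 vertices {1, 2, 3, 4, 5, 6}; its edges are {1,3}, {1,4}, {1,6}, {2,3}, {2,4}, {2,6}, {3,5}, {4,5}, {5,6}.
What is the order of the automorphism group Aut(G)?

G is 3-regular and bipartite with parts {1, 2, 5} and {3, 4, 6} (each part is independent and every cross-pair is an edge), so G = K_{3,3}. Aut(K_{3,3}) is the wreath product S_3 ≀ Z_2: permute within each part, then optionally swap the parts; |Aut| = 2·(3!)² = 72.

72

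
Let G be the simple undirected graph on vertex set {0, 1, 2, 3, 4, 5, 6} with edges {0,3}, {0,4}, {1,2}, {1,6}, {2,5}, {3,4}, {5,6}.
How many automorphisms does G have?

48

G has two connected components, {1, 2, 5, 6} and {0, 3, 4}; each is 2-regular, so G = C_4 ⊔ C_3. No automorphism exchanges components of different sizes, hence Aut(G) is the direct product D_3 × D_4, order 48.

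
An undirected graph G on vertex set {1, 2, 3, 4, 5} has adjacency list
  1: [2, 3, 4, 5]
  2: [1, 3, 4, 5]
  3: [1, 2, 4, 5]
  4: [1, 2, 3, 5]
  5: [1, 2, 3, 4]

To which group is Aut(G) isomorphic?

S_5

All 5 vertices are pairwise adjacent: G = K_5. Any permutation of the 5 vertices preserves K_5, so Aut(K_5) = S_5 of order 5! = 120.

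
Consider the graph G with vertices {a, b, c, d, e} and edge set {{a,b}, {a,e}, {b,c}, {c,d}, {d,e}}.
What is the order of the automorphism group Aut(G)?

G is 2-regular and connected on 5 vertices, i.e. the cycle C_5. C_5 has 5 rotations and 5 reflections, so Aut(C_5) ≅ D_5 of order 10.

10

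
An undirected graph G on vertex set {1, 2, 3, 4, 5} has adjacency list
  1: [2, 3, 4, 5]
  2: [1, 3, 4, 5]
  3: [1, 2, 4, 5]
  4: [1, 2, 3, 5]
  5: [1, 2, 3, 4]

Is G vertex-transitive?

Yes

All 5 vertices are pairwise adjacent: G = K_5. Any permutation of the 5 vertices preserves K_5, so Aut(K_5) = S_5 of order 5! = 120. Under this action every vertex can be carried to every other, so G is vertex-transitive.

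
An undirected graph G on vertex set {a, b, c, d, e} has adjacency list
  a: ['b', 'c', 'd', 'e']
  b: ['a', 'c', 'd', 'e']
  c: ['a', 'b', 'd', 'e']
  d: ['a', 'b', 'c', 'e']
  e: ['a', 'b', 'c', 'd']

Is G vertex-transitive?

Every vertex has degree 4, so G is the complete graph K_5. Any permutation of the 5 vertices preserves K_5, so Aut(K_5) = S_5 of order 5! = 120. This group acts transitively on the 5 vertices.

Yes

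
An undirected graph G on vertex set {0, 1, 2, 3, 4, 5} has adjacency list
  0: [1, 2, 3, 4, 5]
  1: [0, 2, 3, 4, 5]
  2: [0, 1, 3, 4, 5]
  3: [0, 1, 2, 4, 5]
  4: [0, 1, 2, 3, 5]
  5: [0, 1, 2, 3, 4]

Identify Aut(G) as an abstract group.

the symmetric group on 6 letters

All 6 vertices are pairwise adjacent: G = K_6. Every bijection on the vertex set is an automorphism of K_6; hence Aut(K_6) ≅ S_6, order 720.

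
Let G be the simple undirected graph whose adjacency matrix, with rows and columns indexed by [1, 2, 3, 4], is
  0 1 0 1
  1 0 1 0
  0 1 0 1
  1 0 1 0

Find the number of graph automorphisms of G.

G is 2-regular and connected on 4 vertices, i.e. the cycle C_4. The automorphisms of the 4-cycle are exactly the symmetries of a regular 4-gon: the dihedral group D_4, |D_4| = 8.

8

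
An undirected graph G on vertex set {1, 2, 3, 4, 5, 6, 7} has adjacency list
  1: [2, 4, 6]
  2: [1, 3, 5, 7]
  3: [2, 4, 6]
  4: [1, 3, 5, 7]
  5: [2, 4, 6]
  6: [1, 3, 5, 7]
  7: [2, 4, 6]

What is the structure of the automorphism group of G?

The vertices split by degree into {2, 4, 6} (degree 4) and {1, 3, 5, 7} (degree 3); every edge runs between the two parts, so G is the complete bipartite graph K_{3,4}. Automorphisms preserve the bipartition setwise (since the parts differ in size) and act as S_3 × S_4 within it; |Aut| = 144.

S_3 × S_4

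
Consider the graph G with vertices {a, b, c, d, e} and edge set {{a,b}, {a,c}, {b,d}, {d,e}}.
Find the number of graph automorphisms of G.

The degree sequence is [2, 2, 1, 2, 1]; the two degree-1 vertices c and e are the ends of a path, so G = P_5. The only nontrivial automorphism of a path is the end-to-end reflection, so Aut(G) ≅ Z_2.

2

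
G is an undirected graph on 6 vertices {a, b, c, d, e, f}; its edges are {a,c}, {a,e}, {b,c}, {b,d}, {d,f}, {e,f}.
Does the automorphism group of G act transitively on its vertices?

Yes

G is 2-regular and connected on 6 vertices, i.e. the cycle C_6. The automorphisms of the 6-cycle are exactly the symmetries of a regular 6-gon: the dihedral group D_6, |D_6| = 12. This group acts transitively on the 6 vertices.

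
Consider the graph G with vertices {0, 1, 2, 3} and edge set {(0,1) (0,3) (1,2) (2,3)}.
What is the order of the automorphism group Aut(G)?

G is 2-regular and bipartite on 2^2 = 4 vertices with girth 4; it is the hypercube graph Q_2. Aut(Q_2) consists of the signed permutations of the 2 coordinate axes: 2! permutations times 2^2 sign flips, so |Aut| = 2^2·2! = 8.

8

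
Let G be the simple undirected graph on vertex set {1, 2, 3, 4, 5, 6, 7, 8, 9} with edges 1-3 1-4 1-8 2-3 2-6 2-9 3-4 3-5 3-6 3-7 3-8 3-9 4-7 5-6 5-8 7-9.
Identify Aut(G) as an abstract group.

Vertex 3 is the unique vertex of degree 8; the remaining 8 vertices each have degree 3 and induce a cycle, so G is the wheel on 9 vertices with hub 3. With the hub fixed, the remaining symmetry is that of the rim cycle C_8, giving the dihedral group D_8.

the dihedral group of order 16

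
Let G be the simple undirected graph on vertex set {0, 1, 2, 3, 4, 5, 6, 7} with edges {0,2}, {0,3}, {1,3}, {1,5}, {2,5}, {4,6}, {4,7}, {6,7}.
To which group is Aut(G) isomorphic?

D_5 × D_3

G has two connected components, {0, 1, 2, 3, 5} and {4, 6, 7}; each is 2-regular, so G = C_5 ⊔ C_3. The components are non-isomorphic (different sizes), so Aut(G) = Aut(C_5) × Aut(C_3) = D_5 × D_3 of order 10·6 = 60.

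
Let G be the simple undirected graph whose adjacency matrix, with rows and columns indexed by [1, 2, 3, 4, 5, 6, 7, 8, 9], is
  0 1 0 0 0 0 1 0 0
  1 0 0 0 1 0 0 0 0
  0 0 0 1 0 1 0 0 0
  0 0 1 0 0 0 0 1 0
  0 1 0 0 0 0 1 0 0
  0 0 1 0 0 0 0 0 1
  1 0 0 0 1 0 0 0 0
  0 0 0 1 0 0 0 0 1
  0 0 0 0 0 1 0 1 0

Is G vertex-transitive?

No

G has two connected components, {3, 4, 6, 8, 9} and {1, 2, 5, 7}; each is 2-regular, so G = C_5 ⊔ C_4. The orbit of 1 under Aut(G) is {1, 2, 5, 7}, which does not contain 3, so G is not vertex-transitive.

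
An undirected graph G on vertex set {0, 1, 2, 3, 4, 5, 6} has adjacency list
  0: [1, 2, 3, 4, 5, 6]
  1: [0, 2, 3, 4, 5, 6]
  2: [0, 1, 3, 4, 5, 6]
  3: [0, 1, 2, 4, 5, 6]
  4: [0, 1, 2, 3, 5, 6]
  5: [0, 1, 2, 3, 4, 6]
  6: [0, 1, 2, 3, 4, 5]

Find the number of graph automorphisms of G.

5040

All 7 vertices are pairwise adjacent: G = K_7. Every bijection on the vertex set is an automorphism of K_7; hence Aut(K_7) ≅ S_7, order 5040.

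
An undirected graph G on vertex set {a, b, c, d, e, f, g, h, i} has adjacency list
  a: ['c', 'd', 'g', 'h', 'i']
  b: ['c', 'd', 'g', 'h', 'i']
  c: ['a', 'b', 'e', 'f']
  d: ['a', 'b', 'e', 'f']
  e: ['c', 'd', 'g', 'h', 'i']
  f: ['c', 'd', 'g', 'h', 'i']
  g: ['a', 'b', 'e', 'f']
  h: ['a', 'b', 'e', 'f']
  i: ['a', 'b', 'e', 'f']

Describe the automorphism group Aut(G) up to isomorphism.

The vertices split by degree into {a, b, e, f} (degree 5) and {c, d, g, h, i} (degree 4); every edge runs between the two parts, so G is the complete bipartite graph K_{4,5}. Automorphisms preserve the bipartition setwise (since the parts differ in size) and act as S_4 × S_5 within it; |Aut| = 2880.

S_4 × S_5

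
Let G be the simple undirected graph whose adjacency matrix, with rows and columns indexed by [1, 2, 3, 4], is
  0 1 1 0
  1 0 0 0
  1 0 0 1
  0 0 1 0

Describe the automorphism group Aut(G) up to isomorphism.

The degree sequence is [2, 1, 2, 1]; the two degree-1 vertices 2 and 4 are the ends of a path, so G = P_4. A path has exactly one nontrivial symmetry — reversal — giving Aut(G) of order 2.

Z_2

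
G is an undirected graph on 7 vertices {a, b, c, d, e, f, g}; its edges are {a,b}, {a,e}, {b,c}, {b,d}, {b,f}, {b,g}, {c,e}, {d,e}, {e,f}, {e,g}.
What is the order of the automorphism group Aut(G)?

240

The vertices split by degree into {b, e} (degree 5) and {a, c, d, f, g} (degree 2); every edge runs between the two parts, so G is the complete bipartite graph K_{2,5}. Automorphisms preserve the bipartition setwise (since the parts differ in size) and act as S_5 × S_2 within it; |Aut| = 240.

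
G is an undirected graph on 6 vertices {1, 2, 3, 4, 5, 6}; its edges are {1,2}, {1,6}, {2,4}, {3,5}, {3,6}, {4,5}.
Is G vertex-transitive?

Every vertex has degree 2 and the graph is connected, so G is the 6-cycle C_6. The automorphisms of the 6-cycle are exactly the symmetries of a regular 6-gon: the dihedral group D_6, |D_6| = 12. Under this action every vertex can be carried to every other, so G is vertex-transitive.

Yes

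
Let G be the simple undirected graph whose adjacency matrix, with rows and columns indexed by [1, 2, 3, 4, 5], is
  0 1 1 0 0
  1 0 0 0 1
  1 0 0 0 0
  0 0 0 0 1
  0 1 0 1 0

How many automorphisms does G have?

2

The degree sequence is [2, 2, 1, 1, 2]; the two degree-1 vertices 3 and 4 are the ends of a path, so G = P_5. The only nontrivial automorphism of a path is the end-to-end reflection, so Aut(G) ≅ Z_2.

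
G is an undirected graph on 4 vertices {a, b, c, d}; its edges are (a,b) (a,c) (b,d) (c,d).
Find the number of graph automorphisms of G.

Every vertex has degree 2 and the graph is connected, so G is the 4-cycle C_4. The automorphisms of the 4-cycle are exactly the symmetries of a regular 4-gon: the dihedral group D_4, |D_4| = 8.

8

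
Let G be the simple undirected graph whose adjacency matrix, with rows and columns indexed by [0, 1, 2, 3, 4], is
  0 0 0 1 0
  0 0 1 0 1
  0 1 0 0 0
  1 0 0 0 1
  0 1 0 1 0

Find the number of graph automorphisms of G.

The degree sequence is [1, 2, 1, 2, 2]; the two degree-1 vertices 0 and 2 are the ends of a path, so G = P_5. The only nontrivial automorphism of a path is the end-to-end reflection, so Aut(G) ≅ Z_2.

2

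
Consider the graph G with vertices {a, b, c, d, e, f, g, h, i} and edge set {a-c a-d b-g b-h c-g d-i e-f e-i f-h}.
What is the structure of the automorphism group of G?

D_9

Every vertex has degree 2 and the graph is connected, so G is the 9-cycle C_9. The automorphisms of the 9-cycle are exactly the symmetries of a regular 9-gon: the dihedral group D_9, |D_9| = 18.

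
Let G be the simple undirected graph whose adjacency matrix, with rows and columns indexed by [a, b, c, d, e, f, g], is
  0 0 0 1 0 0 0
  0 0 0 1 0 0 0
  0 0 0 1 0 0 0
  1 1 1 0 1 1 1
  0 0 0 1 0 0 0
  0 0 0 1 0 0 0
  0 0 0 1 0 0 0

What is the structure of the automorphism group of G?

S_6

Vertex d has degree 6 and every other vertex has degree 1, so G is the star K_{1,6} with centre d. The 6 leaves are pairwise interchangeable while the centre is fixed, giving Aut(G) = S_6.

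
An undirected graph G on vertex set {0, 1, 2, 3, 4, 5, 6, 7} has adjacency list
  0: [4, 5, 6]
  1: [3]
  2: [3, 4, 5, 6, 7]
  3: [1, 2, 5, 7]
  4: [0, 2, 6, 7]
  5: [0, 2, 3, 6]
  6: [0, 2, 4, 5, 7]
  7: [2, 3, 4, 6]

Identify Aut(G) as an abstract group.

The degree sequence is [3, 1, 5, 4, 4, 4, 5, 4]. Checking the degree-preserving permutations of the vertex set shows that none except the identity preserves every edge, so Aut(G) is trivial.

the trivial group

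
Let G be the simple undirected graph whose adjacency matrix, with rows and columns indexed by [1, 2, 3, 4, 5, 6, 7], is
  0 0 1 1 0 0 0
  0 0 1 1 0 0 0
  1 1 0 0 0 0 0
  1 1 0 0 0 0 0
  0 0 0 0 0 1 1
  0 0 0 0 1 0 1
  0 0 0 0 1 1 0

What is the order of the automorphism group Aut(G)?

48

G has two connected components, {1, 2, 3, 4} and {5, 6, 7}; each is 2-regular, so G = C_4 ⊔ C_3. The components are non-isomorphic (different sizes), so Aut(G) = Aut(C_3) × Aut(C_4) = D_3 × D_4 of order 6·8 = 48.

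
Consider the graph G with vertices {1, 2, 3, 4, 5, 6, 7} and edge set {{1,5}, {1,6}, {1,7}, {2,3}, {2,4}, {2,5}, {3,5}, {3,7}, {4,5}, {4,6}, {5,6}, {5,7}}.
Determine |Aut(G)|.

12

Vertex 5 is the unique vertex of degree 6; the remaining 6 vertices each have degree 3 and induce a cycle, so G is the wheel on 7 vertices with hub 5. Every automorphism fixes the hub and acts on the rim 6-cycle, so Aut(G) ≅ Aut(C_6) = D_6 of order 12.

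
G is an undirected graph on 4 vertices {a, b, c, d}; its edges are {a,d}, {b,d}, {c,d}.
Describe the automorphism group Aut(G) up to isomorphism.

Vertex d has degree 3 and every other vertex has degree 1, so G is the star K_{1,3} with centre d. Any automorphism fixes the centre and permutes the 3 leaves freely, so Aut(G) ≅ S_3 of order 3! = 6.

S_3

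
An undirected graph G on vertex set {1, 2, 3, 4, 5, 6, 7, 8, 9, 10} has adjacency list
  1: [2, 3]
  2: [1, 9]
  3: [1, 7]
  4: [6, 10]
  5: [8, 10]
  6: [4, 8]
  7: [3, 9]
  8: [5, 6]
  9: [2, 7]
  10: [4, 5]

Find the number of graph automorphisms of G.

200

G has two connected components, {1, 2, 3, 7, 9} and {4, 5, 6, 8, 10}; each is 2-regular, so G = C_5 ⊔ C_5. Aut of a disjoint union of two copies of C_5 is the wreath product D_5 ≀ Z_2, of order 2·10² = 200.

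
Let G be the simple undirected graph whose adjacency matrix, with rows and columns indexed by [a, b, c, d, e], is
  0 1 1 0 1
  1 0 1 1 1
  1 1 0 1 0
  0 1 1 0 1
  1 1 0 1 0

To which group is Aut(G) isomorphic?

D_4

Vertex b is the unique vertex of degree 4; the remaining 4 vertices each have degree 3 and induce a cycle, so G is the wheel on 5 vertices with hub b. With the hub fixed, the remaining symmetry is that of the rim cycle C_4, giving the dihedral group D_4.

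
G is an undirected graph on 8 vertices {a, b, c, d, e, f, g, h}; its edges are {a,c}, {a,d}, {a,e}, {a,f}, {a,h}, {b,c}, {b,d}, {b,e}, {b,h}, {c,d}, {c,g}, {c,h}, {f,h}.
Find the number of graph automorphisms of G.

1

The degree sequence is [5, 4, 5, 3, 2, 2, 1, 4]. Checking the degree-preserving permutations of the vertex set shows that none except the identity preserves every edge, so Aut(G) is trivial.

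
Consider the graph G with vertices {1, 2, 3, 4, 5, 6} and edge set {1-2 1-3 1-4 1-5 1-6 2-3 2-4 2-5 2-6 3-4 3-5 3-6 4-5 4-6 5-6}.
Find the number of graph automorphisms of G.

720

All 6 vertices are pairwise adjacent: G = K_6. Any permutation of the 6 vertices preserves K_6, so Aut(K_6) = S_6 of order 6! = 720.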